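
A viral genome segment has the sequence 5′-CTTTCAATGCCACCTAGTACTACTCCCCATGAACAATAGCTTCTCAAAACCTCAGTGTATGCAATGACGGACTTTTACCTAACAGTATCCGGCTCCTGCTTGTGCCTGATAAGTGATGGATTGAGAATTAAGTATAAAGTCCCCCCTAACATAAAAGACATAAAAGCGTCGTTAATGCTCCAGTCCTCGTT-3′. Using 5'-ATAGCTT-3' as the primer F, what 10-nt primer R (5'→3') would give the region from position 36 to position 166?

The product's 3' end on the top strand is position 166.
The reverse primer anneals to the top strand over positions 157–166, i.e. to GACATAAAAG.
Its sequence written 5'→3' is the reverse complement: CTTTTATGTC.

5'-CTTTTATGTC-3'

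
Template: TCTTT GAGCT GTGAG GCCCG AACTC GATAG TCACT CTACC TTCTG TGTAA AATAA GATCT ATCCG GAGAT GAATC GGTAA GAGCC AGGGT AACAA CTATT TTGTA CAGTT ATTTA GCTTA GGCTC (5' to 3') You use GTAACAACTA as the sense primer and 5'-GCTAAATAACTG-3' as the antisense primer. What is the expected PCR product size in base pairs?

29 bp

Scanning the template, GTAACAACTA occurs at positions 89–98; this primer anneals to the bottom strand there with its 3' end pointing downstream.
The reverse primer's reverse complement is CAGTTATTTAGC, which matches the template at positions 106–117.
Product length = (reverse-primer end) − (forward-primer start) + 1 = 117 − 89 + 1 = 29 bp.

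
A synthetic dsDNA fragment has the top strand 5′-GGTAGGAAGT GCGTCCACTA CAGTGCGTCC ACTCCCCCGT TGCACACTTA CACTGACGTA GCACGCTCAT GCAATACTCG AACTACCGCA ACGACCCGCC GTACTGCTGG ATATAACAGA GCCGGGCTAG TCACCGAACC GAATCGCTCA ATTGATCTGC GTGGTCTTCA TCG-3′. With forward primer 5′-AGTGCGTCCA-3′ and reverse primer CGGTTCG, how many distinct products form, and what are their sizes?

The forward primer AGTGCGTCCA matches the top strand at positions 8–17, 22–31.
The reverse primer's reverse complement is CGAACCG, matching at positions 135–141.
Each forward site pairs with the reverse site to give a product ending at position 141: sizes 134, 120 bp.

Two products: 134 bp, 120 bp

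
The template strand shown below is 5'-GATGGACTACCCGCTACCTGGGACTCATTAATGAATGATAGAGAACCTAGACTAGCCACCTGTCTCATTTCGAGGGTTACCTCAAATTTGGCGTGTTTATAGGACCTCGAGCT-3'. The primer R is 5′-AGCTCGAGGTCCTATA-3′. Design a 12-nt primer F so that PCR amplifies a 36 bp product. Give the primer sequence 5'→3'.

The reverse primer's reverse complement TATAGGACCTCGAGCT matches the template at positions 98–113, so the product ends at position 113.
A 36 bp product then starts at position 113 − 36 + 1 = 78.
The forward primer is identical to the top strand there: TACCTCAAATTT.

5'-TACCTCAAATTT-3'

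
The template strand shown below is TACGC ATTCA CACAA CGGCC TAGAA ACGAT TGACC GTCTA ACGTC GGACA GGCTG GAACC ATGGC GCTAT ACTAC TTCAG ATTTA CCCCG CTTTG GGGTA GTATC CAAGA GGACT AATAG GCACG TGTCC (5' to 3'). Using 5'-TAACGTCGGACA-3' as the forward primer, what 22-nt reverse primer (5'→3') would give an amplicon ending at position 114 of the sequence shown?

The forward primer binds at positions 39–50; the product's 3' end on the top strand is position 114.
The reverse primer anneals to the top strand over positions 93–114, i.e. to TTGGGGTAGTATCCAAGAGGAC.
Its sequence written 5'→3' is the reverse complement: GTCCTCTTGGATACTACCCCAA.

5'-GTCCTCTTGGATACTACCCCAA-3'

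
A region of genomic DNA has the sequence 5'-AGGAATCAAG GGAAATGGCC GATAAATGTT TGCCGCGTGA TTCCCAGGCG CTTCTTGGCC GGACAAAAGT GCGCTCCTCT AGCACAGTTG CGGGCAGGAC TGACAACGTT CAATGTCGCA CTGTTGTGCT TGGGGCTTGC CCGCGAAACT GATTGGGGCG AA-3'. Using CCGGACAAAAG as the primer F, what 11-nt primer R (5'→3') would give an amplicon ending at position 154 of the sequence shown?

The forward primer binds at positions 59–69; the product's 3' end on the top strand is position 154.
The reverse primer anneals to the top strand over positions 144–154, i.e. to CGAAACTGATT.
Its sequence written 5'→3' is the reverse complement: AATCAGTTTCG.

5'-AATCAGTTTCG-3'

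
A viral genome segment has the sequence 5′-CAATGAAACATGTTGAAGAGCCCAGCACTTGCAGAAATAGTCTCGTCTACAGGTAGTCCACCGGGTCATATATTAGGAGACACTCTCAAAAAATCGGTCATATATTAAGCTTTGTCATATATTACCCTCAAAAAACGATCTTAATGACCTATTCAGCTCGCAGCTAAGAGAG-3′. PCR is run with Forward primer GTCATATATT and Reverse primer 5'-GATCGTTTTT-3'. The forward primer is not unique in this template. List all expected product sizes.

The forward primer GTCATATATT matches the top strand at positions 65–74, 97–106, 114–123.
The reverse primer's reverse complement is AAAAACGATC, matching at positions 131–140.
Each forward site pairs with the reverse site to give a product ending at position 140: sizes 76, 44, 27 bp.

76 bp, 44 bp, 27 bp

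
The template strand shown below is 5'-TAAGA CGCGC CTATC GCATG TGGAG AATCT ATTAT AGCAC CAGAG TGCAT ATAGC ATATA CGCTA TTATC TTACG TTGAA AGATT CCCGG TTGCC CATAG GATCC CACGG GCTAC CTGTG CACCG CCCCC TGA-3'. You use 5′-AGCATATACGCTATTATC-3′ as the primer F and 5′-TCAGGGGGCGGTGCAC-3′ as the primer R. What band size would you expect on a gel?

81 bp

Scanning the template, AGCATATACGCTATTATC occurs at positions 53–70; this primer anneals to the bottom strand there with its 3' end pointing downstream.
The reverse primer's reverse complement is GTGCACCGCCCCCTGA, which matches the template at positions 118–133.
Product length = (reverse-primer end) − (forward-primer start) + 1 = 133 − 53 + 1 = 81 bp.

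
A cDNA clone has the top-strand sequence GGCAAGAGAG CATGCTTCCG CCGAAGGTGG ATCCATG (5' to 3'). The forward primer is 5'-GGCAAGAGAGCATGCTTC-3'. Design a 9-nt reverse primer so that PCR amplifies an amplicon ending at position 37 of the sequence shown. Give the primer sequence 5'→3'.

5'-CATGGATCC-3'

The forward primer binds at positions 1–18; the product's 3' end on the top strand is position 37.
The reverse primer anneals to the top strand over positions 29–37, i.e. to GGATCCATG.
Its sequence written 5'→3' is the reverse complement: CATGGATCC.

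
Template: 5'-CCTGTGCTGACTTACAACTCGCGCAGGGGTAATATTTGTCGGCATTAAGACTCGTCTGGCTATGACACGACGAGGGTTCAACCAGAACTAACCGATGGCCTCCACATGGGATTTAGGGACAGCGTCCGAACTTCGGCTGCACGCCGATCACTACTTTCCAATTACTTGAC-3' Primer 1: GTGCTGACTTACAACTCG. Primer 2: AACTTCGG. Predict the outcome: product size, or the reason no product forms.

Primer 1 (GTGCTGACTTACAACTCG) matches the top strand at positions 4–21 (3' end points downstream).
Primer 2 (AACTTCGG) also matches the top strand directly, at positions 129–136 — its reverse complement CCGAAGTT is not present.
Both primers anneal to the bottom strand with 3' ends pointing the same way, so neither can prime synthesis back toward the other.

No product — both primers anneal to the same strand and extend in the same direction.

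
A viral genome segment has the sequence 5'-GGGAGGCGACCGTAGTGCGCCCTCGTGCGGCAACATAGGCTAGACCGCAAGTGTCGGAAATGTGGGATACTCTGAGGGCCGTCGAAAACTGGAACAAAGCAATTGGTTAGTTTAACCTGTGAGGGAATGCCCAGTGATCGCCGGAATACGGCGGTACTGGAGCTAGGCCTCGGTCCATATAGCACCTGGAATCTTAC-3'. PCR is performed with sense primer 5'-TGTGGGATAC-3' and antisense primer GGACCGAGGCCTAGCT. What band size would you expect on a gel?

Forward primer TGTGGGATAC is found on the top strand at positions 61–70.
The reverse primer's reverse complement is AGCTAGGCCTCGGTCC, which matches the template at positions 161–176.
Product length = (reverse-primer end) − (forward-primer start) + 1 = 176 − 61 + 1 = 116 bp.

116 bp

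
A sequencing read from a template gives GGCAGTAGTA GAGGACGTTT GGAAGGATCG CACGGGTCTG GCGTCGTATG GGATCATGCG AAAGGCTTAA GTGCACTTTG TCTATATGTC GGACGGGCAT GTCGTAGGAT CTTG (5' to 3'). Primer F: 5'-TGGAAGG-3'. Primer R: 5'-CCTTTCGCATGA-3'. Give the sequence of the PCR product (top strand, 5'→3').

5'-TGGAAGGATCGCACGGGTCTGGCGTCGTATGGGATCATGCGAAAGG-3'

Scanning the template, TGGAAGG occurs at positions 20–26; this primer anneals to the bottom strand there with its 3' end pointing downstream.
The reverse primer's reverse complement is TCATGCGAAAGG, which matches the template at positions 54–65.
The product is the template from position 20 through 65 (46 bp).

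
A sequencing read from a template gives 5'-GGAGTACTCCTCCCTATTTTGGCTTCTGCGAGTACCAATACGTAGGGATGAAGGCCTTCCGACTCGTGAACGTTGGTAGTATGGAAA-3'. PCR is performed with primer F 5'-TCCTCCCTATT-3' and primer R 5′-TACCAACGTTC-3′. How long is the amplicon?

The forward primer matches the template at positions 8–18.
The reverse primer's reverse complement is GAACGTTGGTA, which matches the template at positions 68–78.
The product runs from position 8 to position 78, so its length is 78 − 8 + 1 = 71 bp.

71 bp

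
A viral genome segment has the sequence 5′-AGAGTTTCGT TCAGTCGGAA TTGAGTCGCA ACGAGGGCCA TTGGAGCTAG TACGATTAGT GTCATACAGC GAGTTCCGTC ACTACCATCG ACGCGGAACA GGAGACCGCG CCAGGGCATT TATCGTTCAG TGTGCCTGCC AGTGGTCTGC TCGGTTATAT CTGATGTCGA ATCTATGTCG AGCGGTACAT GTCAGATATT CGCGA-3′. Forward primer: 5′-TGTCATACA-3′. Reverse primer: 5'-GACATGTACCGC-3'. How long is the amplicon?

The forward primer matches the template at positions 60–68.
The reverse primer's reverse complement is GCGGTACATGTC, which matches the template at positions 182–193.
The product runs from position 60 to position 193, so its length is 193 − 60 + 1 = 134 bp.

134 bp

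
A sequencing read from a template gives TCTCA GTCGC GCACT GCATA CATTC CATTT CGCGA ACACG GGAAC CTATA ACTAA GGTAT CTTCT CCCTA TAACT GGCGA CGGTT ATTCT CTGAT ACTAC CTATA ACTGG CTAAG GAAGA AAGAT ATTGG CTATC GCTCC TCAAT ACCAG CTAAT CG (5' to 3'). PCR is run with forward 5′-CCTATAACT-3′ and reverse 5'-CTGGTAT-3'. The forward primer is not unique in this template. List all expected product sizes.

106 bp, 84 bp, 51 bp

The forward primer CCTATAACT matches the top strand at positions 45–53, 67–75, 100–108.
The reverse primer's reverse complement is ATACCAG, matching at positions 144–150.
Each forward site pairs with the reverse site to give a product ending at position 150: sizes 106, 84, 51 bp.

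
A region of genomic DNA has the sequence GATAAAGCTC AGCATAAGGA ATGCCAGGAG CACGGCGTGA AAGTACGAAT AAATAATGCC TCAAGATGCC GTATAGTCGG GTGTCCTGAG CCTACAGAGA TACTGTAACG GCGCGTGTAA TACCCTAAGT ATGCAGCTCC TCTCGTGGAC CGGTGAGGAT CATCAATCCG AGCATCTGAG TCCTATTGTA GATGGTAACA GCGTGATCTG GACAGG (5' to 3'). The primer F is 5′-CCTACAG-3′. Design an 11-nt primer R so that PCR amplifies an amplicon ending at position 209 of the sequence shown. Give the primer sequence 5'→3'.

The forward primer binds at positions 91–97; the product's 3' end on the top strand is position 209.
The reverse primer anneals to the top strand over positions 199–209, i.e. to CAGCGTGATCT.
Its sequence written 5'→3' is the reverse complement: AGATCACGCTG.

5'-AGATCACGCTG-3'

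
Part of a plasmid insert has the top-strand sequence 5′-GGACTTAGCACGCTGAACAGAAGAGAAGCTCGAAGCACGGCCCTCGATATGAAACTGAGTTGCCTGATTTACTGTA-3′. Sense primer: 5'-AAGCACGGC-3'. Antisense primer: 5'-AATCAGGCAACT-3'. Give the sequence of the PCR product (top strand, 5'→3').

5'-AAGCACGGCCCTCGATATGAAACTGAGTTGCCTGATT-3'

Scanning the template, AAGCACGGC occurs at positions 33–41; this primer anneals to the bottom strand there with its 3' end pointing downstream.
The reverse primer's reverse complement is AGTTGCCTGATT, which matches the template at positions 58–69.
The product is the template from position 33 through 69 (37 bp).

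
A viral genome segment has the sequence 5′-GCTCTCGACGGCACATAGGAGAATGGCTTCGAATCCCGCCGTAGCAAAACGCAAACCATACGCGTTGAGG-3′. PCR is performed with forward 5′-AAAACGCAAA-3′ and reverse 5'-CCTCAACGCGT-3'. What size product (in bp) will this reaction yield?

25 bp

Scanning the template, AAAACGCAAA occurs at positions 46–55; this primer anneals to the bottom strand there with its 3' end pointing downstream.
Taking the reverse complement of CCTCAACGCGT gives ACGCGTTGAGG, found at positions 60–70 on the template; the primer anneals here to the top strand with its 3' end pointing upstream.
Product length = (reverse-primer end) − (forward-primer start) + 1 = 70 − 46 + 1 = 25 bp.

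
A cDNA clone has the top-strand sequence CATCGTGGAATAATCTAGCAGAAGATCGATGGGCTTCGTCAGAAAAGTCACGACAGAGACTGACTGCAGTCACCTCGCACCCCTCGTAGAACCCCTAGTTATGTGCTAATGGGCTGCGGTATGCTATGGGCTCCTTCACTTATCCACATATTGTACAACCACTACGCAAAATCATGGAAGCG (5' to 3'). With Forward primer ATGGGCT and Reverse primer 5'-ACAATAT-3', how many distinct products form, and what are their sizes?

Three products: 126 bp, 46 bp, 29 bp

The forward primer ATGGGCT matches the top strand at positions 29–35, 109–115, 126–132.
The reverse primer's reverse complement is ATATTGT, matching at positions 148–154.
Each forward site pairs with the reverse site to give a product ending at position 154: sizes 126, 46, 29 bp.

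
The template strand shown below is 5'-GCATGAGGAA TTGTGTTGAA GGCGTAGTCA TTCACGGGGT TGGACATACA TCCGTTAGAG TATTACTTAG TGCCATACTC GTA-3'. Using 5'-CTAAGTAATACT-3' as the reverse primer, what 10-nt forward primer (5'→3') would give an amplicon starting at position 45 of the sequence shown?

5'-CATACATCCG-3'

The reverse primer's reverse complement AGTATTACTTAG matches the template at positions 59–70; the product starts at position 45.
The forward primer is identical to the top strand over positions 45–54: CATACATCCG.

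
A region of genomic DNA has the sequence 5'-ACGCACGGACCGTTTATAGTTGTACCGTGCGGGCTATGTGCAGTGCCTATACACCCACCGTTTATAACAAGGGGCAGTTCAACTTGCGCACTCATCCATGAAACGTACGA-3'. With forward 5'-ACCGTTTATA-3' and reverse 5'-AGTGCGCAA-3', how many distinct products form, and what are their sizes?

The forward primer ACCGTTTATA matches the top strand at positions 9–18, 57–66.
The reverse primer's reverse complement is TTGCGCACT, matching at positions 84–92.
Each forward site pairs with the reverse site to give a product ending at position 92: sizes 84, 36 bp.

Two products: 84 bp, 36 bp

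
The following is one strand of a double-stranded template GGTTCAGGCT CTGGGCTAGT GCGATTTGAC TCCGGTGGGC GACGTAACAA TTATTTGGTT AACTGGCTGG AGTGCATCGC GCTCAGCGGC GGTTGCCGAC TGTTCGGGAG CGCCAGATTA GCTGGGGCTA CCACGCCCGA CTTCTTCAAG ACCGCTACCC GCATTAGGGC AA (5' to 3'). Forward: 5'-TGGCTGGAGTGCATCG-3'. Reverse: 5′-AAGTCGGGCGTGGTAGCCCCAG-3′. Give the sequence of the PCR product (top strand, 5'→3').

Forward primer TGGCTGGAGTGCATCG is found on the top strand at positions 64–79.
Taking the reverse complement of AAGTCGGGCGTGGTAGCCCCAG gives CTGGGGCTACCACGCCCGACTT, found at positions 122–143 on the template; the primer anneals here to the top strand with its 3' end pointing upstream.
The product is the template from position 64 through 143 (80 bp).

5'-TGGCTGGAGTGCATCGCGCTCAGCGGCGGTTGCCGACTGTTCGGGAGCGCCAGATTAGCTGGGGCTACCACGCCCGACTT-3'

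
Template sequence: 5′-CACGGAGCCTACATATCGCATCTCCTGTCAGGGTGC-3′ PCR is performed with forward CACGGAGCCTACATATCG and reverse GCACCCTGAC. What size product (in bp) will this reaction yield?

36 bp

Forward primer CACGGAGCCTACATATCG is found on the top strand at positions 1–18.
The reverse primer's reverse complement is GTCAGGGTGC, which matches the template at positions 27–36.
Amplicon spans positions 1–36: 36 bp.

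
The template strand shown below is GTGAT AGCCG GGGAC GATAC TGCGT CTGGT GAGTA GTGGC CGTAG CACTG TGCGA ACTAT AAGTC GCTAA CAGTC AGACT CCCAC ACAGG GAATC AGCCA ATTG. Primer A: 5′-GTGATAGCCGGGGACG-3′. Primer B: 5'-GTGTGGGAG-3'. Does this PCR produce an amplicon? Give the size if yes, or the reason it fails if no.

Yes — an 87 bp product.

Primer A (GTGATAGCCGGGGACG) matches the top strand at positions 1–16; it acts as a forward primer.
Primer B's reverse complement is CTCCCACAC, matching the top strand at positions 79–87; it acts as a reverse primer.
The 3' ends face each other across positions 1–87, giving an 87 bp product.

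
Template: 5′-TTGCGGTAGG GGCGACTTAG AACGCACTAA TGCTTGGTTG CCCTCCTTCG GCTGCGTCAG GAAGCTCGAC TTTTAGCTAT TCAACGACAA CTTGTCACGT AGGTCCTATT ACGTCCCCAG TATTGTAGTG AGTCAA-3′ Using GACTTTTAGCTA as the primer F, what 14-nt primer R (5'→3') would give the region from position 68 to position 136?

5'-TTGACTCACTACAA-3'

The product's 3' end on the top strand is position 136.
The reverse primer anneals to the top strand over positions 123–136, i.e. to TTGTAGTGAGTCAA.
Its sequence written 5'→3' is the reverse complement: TTGACTCACTACAA.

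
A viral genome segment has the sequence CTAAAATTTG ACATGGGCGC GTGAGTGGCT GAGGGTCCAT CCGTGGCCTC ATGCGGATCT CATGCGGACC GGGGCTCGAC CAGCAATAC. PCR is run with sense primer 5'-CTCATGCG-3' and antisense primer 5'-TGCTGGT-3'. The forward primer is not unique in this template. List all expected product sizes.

38 bp, 27 bp

The forward primer CTCATGCG matches the top strand at positions 48–55, 59–66.
The reverse primer's reverse complement is ACCAGCA, matching at positions 79–85.
Each forward site pairs with the reverse site to give a product ending at position 85: sizes 38, 27 bp.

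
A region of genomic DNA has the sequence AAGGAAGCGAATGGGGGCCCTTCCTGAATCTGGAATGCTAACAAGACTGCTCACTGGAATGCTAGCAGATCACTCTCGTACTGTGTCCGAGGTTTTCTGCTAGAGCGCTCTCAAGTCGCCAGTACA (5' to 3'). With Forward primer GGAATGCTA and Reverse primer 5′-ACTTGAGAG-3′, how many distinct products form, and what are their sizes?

Two products: 85 bp, 61 bp

The forward primer GGAATGCTA matches the top strand at positions 32–40, 56–64.
The reverse primer's reverse complement is CTCTCAAGT, matching at positions 108–116.
Each forward site pairs with the reverse site to give a product ending at position 116: sizes 85, 61 bp.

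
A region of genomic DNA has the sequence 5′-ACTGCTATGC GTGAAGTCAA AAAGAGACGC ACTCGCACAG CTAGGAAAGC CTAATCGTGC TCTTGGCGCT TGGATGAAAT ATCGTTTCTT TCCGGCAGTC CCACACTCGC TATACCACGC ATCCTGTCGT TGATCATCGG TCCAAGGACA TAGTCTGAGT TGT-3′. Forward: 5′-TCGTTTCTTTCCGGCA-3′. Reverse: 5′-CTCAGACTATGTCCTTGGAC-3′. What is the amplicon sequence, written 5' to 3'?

Scanning the template, TCGTTTCTTTCCGGCA occurs at positions 82–97; this primer anneals to the bottom strand there with its 3' end pointing downstream.
Reverse complement of the reverse primer: GTCCAAGGACATAGTCTGAG. This occurs on the top strand at positions 140–159.
The product is the template from position 82 through 159 (78 bp).

5'-TCGTTTCTTTCCGGCAGTCCCACACTCGCTATACCACGCATCCTGTCGTTGATCATCGGTCCAAGGACATAGTCTGAG-3'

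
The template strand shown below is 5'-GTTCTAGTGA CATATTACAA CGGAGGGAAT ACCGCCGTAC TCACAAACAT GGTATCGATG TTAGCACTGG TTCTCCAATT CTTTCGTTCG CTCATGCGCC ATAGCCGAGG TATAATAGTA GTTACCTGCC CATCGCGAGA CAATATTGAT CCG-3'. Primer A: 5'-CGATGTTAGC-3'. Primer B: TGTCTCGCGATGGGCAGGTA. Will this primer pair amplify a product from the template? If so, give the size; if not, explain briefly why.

Primer A (CGATGTTAGC) matches the top strand at positions 56–65; it acts as a forward primer.
Primer B's reverse complement is TACCTGCCCATCGCGAGACA, matching the top strand at positions 123–142; it acts as a reverse primer.
The 3' ends face each other across positions 56–142, giving an 87 bp product.

Yes — an 87 bp product.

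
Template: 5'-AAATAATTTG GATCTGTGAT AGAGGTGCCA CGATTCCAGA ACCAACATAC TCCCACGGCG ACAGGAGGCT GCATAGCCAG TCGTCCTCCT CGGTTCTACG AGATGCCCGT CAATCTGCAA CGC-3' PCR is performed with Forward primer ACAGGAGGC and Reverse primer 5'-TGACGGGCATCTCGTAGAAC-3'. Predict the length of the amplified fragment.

Forward primer ACAGGAGGC is found on the top strand at positions 61–69.
Reverse complement of the reverse primer: GTTCTACGAGATGCCCGTCA. This occurs on the top strand at positions 93–112.
The product runs from position 61 to position 112, so its length is 112 − 61 + 1 = 52 bp.

52 bp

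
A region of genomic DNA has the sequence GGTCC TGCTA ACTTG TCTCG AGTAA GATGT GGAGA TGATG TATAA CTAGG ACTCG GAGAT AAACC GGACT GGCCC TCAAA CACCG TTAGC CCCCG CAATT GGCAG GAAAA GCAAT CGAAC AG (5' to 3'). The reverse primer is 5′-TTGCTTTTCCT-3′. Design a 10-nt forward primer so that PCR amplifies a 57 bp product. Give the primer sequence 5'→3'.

5'-GATAAACCGG-3'

The reverse primer's reverse complement AGGAAAAGCAA matches the template at positions 104–114, so the product ends at position 114.
A 57 bp product then starts at position 114 − 57 + 1 = 58.
The forward primer is identical to the top strand there: GATAAACCGG.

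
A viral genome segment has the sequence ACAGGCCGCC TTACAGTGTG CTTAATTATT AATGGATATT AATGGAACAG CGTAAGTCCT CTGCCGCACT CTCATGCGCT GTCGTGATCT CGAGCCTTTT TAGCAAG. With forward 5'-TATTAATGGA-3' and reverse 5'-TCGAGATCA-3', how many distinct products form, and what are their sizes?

The forward primer TATTAATGGA matches the top strand at positions 27–36, 37–46.
The reverse primer's reverse complement is TGATCTCGA, matching at positions 85–93.
Each forward site pairs with the reverse site to give a product ending at position 93: sizes 67, 57 bp.

Two products: 67 bp, 57 bp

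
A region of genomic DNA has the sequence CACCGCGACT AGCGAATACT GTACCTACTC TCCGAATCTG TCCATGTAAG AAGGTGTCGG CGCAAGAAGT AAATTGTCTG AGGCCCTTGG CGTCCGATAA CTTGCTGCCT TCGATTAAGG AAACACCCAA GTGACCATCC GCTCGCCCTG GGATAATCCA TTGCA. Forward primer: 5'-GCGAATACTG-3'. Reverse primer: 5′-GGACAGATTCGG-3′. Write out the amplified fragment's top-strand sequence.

5'-GCGAATACTGTACCTACTCTCCGAATCTGTCC-3'

Scanning the template, GCGAATACTG occurs at positions 12–21; this primer anneals to the bottom strand there with its 3' end pointing downstream.
Reverse complement of the reverse primer: CCGAATCTGTCC. This occurs on the top strand at positions 32–43.
The product is the template from position 12 through 43 (32 bp).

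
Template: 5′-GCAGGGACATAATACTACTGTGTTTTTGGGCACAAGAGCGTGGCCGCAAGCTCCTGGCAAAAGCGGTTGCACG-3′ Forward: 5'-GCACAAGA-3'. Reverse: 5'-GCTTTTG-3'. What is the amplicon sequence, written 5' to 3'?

Forward primer GCACAAGA is found on the top strand at positions 30–37.
Reverse complement of the reverse primer: CAAAAGC. This occurs on the top strand at positions 58–64.
The product is the template from position 30 through 64 (35 bp).

5'-GCACAAGAGCGTGGCCGCAAGCTCCTGGCAAAAGC-3'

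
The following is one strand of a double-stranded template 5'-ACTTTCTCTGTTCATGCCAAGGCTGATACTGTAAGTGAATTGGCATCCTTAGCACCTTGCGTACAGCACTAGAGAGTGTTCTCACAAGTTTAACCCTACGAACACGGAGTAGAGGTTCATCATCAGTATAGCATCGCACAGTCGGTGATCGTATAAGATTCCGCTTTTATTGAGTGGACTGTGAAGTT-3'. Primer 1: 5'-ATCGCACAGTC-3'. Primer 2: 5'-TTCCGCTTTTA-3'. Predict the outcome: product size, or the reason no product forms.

No product — both primers anneal to the same strand and extend in the same direction.

Primer 1 (ATCGCACAGTC) matches the top strand at positions 133–143 (3' end points downstream).
Primer 2 (TTCCGCTTTTA) also matches the top strand directly, at positions 159–169 — its reverse complement TAAAAGCGGAA is not present.
Both primers anneal to the bottom strand with 3' ends pointing the same way, so neither can prime synthesis back toward the other.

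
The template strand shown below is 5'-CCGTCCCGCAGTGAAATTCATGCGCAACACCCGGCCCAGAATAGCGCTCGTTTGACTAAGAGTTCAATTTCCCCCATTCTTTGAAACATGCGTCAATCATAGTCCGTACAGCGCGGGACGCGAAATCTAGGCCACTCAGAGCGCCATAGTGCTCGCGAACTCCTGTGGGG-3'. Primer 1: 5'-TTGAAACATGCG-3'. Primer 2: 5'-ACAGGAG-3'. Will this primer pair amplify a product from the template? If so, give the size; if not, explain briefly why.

Yes — an 86 bp product.

Primer 1 (TTGAAACATGCG) matches the top strand at positions 81–92; it acts as a forward primer.
Primer 2's reverse complement is CTCCTGT, matching the top strand at positions 160–166; it acts as a reverse primer.
The 3' ends face each other across positions 81–166, giving an 86 bp product.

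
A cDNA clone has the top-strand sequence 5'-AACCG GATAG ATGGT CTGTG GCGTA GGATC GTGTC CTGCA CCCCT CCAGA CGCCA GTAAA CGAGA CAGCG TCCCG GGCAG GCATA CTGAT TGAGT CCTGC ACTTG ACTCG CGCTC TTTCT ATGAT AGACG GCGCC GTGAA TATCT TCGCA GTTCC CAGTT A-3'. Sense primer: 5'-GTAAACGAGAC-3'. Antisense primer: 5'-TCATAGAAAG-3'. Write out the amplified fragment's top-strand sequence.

The forward primer matches the template at positions 56–66.
Taking the reverse complement of TCATAGAAAG gives CTTTCTATGA, found at positions 115–124 on the template; the primer anneals here to the top strand with its 3' end pointing upstream.
The product is the template from position 56 through 124 (69 bp).

5'-GTAAACGAGACAGCGTCCCGGGCAGGCATACTGATTGAGTCCTGCACTTGACTCGCGCTCTTTCTATGA-3'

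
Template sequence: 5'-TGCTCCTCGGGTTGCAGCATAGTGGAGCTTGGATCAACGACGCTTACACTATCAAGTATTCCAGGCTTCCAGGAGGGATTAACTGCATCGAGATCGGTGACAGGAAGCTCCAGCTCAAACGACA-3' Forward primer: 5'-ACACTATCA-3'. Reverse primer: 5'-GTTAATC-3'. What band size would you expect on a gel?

38 bp

Scanning the template, ACACTATCA occurs at positions 46–54; this primer anneals to the bottom strand there with its 3' end pointing downstream.
Reverse complement of the reverse primer: GATTAAC. This occurs on the top strand at positions 77–83.
Product length = (reverse-primer end) − (forward-primer start) + 1 = 83 − 46 + 1 = 38 bp.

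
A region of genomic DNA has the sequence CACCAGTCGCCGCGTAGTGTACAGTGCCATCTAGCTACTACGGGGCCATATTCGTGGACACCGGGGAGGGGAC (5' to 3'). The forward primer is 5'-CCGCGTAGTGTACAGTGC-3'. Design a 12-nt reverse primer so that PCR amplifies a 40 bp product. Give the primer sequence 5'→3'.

5'-ATGGCCCCGTAG-3'

The forward primer binds at positions 10–27, so a 40 bp product ends at position 10 + 40 − 1 = 49.
The reverse primer anneals to the top strand over positions 38–49, i.e. to CTACGGGGCCAT.
Its sequence written 5'→3' is the reverse complement: ATGGCCCCGTAG.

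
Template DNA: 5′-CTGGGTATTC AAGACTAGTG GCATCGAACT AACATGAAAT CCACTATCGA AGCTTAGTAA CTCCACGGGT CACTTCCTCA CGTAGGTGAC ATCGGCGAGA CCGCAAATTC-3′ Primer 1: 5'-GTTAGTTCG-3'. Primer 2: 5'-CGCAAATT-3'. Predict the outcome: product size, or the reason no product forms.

No product — the primers' 3' ends point away from each other.

Primer 1 (GTTAGTTCG) has reverse complement CGAACTAAC, which matches the top strand at positions 25–33; primer 1 anneals to the top strand there with its 3' end pointing upstream toward position 25.
Primer 2 (CGCAAATT) matches the top strand directly at positions 102–109; it anneals to the bottom strand with its 3' end pointing downstream toward position 109.
The 3' ends diverge (primer 1 extends toward position 1, primer 2 toward position 110), so the primers never converge on a shared product.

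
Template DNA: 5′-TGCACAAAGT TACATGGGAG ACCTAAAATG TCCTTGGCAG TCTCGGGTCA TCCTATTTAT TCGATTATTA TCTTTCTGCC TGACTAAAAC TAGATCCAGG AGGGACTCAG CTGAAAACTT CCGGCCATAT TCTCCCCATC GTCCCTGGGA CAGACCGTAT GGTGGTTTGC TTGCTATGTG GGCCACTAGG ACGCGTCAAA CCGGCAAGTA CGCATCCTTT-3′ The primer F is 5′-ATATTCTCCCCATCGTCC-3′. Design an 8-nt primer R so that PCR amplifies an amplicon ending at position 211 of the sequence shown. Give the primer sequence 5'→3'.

The forward primer binds at positions 127–144; the product's 3' end on the top strand is position 211.
The reverse primer anneals to the top strand over positions 204–211, i.e. to GCAAGTAC.
Its sequence written 5'→3' is the reverse complement: GTACTTGC.

5'-GTACTTGC-3'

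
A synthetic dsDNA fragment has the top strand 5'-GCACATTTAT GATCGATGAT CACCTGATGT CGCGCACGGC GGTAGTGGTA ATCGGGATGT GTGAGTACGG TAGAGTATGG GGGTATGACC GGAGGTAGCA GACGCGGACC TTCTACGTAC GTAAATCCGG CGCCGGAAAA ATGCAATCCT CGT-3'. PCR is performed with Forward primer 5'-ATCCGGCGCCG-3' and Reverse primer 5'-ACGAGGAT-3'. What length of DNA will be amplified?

29 bp

Forward primer ATCCGGCGCCG is found on the top strand at positions 125–135.
The reverse primer's reverse complement is ATCCTCGT, which matches the template at positions 146–153.
The product runs from position 125 to position 153, so its length is 153 − 125 + 1 = 29 bp.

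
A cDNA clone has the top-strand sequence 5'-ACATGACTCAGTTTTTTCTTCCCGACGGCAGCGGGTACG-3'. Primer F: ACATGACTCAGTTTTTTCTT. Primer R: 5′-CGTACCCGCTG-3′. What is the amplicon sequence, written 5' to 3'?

5'-ACATGACTCAGTTTTTTCTTCCCGACGGCAGCGGGTACG-3'

Forward primer ACATGACTCAGTTTTTTCTT is found on the top strand at positions 1–20.
Taking the reverse complement of CGTACCCGCTG gives CAGCGGGTACG, found at positions 29–39 on the template; the primer anneals here to the top strand with its 3' end pointing upstream.
The product is the template from position 1 through 39 (39 bp).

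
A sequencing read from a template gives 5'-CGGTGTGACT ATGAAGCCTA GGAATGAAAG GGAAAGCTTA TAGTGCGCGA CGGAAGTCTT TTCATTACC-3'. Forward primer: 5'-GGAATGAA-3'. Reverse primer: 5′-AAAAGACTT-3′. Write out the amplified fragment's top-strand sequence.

Scanning the template, GGAATGAA occurs at positions 21–28; this primer anneals to the bottom strand there with its 3' end pointing downstream.
The reverse primer's reverse complement is AAGTCTTTT, which matches the template at positions 54–62.
The product is the template from position 21 through 62 (42 bp).

5'-GGAATGAAAGGGAAAGCTTATAGTGCGCGACGGAAGTCTTTT-3'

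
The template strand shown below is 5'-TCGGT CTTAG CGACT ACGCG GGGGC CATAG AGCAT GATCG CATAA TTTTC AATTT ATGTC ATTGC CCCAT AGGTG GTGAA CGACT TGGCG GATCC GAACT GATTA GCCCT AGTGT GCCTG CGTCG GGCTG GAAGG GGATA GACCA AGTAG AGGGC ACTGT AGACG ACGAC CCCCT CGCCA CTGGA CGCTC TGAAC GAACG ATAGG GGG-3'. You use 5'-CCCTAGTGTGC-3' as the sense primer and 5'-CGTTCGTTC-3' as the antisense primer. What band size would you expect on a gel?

Scanning the template, CCCTAGTGTGC occurs at positions 107–117; this primer anneals to the bottom strand there with its 3' end pointing downstream.
The reverse primer's reverse complement is GAACGAACG, which matches the template at positions 192–200.
Product length = (reverse-primer end) − (forward-primer start) + 1 = 200 − 107 + 1 = 94 bp.

94 bp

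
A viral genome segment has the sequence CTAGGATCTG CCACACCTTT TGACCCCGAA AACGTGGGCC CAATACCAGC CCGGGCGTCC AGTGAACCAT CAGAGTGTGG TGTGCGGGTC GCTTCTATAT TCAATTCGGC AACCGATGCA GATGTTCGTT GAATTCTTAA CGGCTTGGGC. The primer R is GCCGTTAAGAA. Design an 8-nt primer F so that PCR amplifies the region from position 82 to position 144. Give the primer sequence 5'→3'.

The reverse primer's reverse complement TTCTTAACGGC matches the template at positions 134–144; the product starts at position 82.
The forward primer is identical to the top strand over positions 82–89: GTGCGGGT.

5'-GTGCGGGT-3'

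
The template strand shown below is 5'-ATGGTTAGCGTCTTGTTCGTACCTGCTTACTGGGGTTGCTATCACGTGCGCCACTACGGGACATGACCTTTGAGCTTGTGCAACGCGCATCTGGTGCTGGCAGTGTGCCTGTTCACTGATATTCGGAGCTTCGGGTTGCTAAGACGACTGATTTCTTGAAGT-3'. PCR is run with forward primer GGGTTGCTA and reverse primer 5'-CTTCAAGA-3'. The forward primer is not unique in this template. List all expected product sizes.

The forward primer GGGTTGCTA matches the top strand at positions 33–41, 133–141.
The reverse primer's reverse complement is TCTTGAAG, matching at positions 154–161.
Each forward site pairs with the reverse site to give a product ending at position 161: sizes 129, 29 bp.

129 bp, 29 bp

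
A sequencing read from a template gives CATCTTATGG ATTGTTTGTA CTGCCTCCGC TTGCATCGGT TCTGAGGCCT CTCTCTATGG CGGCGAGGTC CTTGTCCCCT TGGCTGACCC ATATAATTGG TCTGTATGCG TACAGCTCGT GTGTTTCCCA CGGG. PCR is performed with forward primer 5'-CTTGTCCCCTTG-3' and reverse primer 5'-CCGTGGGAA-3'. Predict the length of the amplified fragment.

The forward primer matches the template at positions 71–82.
Taking the reverse complement of CCGTGGGAA gives TTCCCACGG, found at positions 125–133 on the template; the primer anneals here to the top strand with its 3' end pointing upstream.
Product length = (reverse-primer end) − (forward-primer start) + 1 = 133 − 71 + 1 = 63 bp.

63 bp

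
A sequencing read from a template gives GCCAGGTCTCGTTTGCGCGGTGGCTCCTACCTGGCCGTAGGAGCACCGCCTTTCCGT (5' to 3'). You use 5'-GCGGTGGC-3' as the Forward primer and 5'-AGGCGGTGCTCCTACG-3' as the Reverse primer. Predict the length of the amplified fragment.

Scanning the template, GCGGTGGC occurs at positions 17–24; this primer anneals to the bottom strand there with its 3' end pointing downstream.
Taking the reverse complement of AGGCGGTGCTCCTACG gives CGTAGGAGCACCGCCT, found at positions 36–51 on the template; the primer anneals here to the top strand with its 3' end pointing upstream.
Product length = (reverse-primer end) − (forward-primer start) + 1 = 51 − 17 + 1 = 35 bp.

35 bp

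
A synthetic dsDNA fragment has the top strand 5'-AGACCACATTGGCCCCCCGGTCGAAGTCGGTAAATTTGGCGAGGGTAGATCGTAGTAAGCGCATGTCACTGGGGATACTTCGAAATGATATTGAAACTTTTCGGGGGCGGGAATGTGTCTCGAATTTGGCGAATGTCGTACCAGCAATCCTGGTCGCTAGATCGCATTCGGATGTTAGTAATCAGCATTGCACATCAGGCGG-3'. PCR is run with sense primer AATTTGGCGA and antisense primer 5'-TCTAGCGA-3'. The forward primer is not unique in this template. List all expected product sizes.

129 bp, 39 bp

The forward primer AATTTGGCGA matches the top strand at positions 33–42, 123–132.
The reverse primer's reverse complement is TCGCTAGA, matching at positions 154–161.
Each forward site pairs with the reverse site to give a product ending at position 161: sizes 129, 39 bp.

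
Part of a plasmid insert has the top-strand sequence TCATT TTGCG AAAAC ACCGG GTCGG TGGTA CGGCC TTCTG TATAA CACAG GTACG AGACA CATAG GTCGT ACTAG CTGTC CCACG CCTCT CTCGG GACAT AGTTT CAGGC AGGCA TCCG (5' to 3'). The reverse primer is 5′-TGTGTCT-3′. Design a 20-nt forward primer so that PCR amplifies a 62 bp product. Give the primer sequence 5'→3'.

5'-TCATTTTGCGAAAACACCGG-3'

The reverse primer's reverse complement AGACACA matches the template at positions 56–62, so the product ends at position 62.
A 62 bp product then starts at position 62 − 62 + 1 = 1.
The forward primer is identical to the top strand there: TCATTTTGCGAAAACACCGG.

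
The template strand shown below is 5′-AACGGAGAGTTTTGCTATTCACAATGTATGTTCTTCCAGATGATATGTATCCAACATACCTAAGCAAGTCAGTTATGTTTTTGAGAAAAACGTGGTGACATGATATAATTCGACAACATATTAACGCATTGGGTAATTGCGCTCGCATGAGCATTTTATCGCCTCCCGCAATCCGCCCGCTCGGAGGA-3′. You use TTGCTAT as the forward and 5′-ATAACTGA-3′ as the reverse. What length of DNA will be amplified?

65 bp

Scanning the template, TTGCTAT occurs at positions 12–18; this primer anneals to the bottom strand there with its 3' end pointing downstream.
Taking the reverse complement of ATAACTGA gives TCAGTTAT, found at positions 69–76 on the template; the primer anneals here to the top strand with its 3' end pointing upstream.
Amplicon spans positions 12–76: 65 bp.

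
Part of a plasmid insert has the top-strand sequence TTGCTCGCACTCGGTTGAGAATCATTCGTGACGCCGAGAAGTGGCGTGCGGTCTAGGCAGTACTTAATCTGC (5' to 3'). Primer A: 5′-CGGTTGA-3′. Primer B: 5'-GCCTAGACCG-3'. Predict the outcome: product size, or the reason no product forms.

Yes — a 47 bp product.

Primer A (CGGTTGA) matches the top strand at positions 12–18; it acts as a forward primer.
Primer B's reverse complement is CGGTCTAGGC, matching the top strand at positions 49–58; it acts as a reverse primer.
The 3' ends face each other across positions 12–58, giving a 47 bp product.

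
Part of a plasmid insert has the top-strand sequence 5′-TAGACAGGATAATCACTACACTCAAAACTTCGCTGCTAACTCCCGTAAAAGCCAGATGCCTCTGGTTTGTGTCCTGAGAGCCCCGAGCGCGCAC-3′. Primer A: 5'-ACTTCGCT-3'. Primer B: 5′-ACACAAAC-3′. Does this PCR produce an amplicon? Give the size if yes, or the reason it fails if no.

Primer A (ACTTCGCT) matches the top strand at positions 27–34; it acts as a forward primer.
Primer B's reverse complement is GTTTGTGT, matching the top strand at positions 65–72; it acts as a reverse primer.
The 3' ends face each other across positions 27–72, giving a 46 bp product.

Yes — a 46 bp product.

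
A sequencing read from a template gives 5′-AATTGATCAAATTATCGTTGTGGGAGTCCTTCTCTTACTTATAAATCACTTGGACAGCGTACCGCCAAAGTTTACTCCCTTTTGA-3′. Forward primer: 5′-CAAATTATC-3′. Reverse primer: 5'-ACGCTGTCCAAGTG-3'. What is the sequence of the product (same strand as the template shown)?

Forward primer CAAATTATC is found on the top strand at positions 8–16.
Reverse complement of the reverse primer: CACTTGGACAGCGT. This occurs on the top strand at positions 47–60.
The product is the template from position 8 through 60 (53 bp).

5'-CAAATTATCGTTGTGGGAGTCCTTCTCTTACTTATAAATCACTTGGACAGCGT-3'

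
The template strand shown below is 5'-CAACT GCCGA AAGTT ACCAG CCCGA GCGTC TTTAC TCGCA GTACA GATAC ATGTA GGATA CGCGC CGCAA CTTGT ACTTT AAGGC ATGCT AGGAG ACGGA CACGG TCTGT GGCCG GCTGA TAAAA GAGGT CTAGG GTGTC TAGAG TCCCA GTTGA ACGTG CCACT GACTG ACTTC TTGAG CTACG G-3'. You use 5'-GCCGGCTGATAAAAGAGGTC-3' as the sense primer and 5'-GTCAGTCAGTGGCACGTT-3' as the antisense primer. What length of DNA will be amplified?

Scanning the template, GCCGGCTGATAAAAGAGGTC occurs at positions 112–131; this primer anneals to the bottom strand there with its 3' end pointing downstream.
Taking the reverse complement of GTCAGTCAGTGGCACGTT gives AACGTGCCACTGACTGAC, found at positions 155–172 on the template; the primer anneals here to the top strand with its 3' end pointing upstream.
Amplicon spans positions 112–172: 61 bp.

61 bp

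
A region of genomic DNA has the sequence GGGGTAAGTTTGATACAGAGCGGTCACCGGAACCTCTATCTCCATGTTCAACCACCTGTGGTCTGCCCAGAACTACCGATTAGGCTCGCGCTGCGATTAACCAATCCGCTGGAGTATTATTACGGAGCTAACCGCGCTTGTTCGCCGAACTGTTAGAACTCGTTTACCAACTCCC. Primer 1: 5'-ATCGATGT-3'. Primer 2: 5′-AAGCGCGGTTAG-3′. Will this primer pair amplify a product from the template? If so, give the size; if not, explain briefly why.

No product — primer 1 has no binding site in the template.

Primer 1 (ATCGATGT) does not match the top strand, and its reverse complement ACATCGAT does not match either.
With no annealing site for primer 1, no amplification occurs.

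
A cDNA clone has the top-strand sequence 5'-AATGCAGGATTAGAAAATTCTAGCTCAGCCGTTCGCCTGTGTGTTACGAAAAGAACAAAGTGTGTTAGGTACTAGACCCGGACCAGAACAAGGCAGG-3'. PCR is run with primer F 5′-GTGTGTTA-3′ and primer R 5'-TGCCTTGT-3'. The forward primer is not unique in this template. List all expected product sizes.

The forward primer GTGTGTTA matches the top strand at positions 39–46, 60–67.
The reverse primer's reverse complement is ACAAGGCA, matching at positions 88–95.
Each forward site pairs with the reverse site to give a product ending at position 95: sizes 57, 36 bp.

57 bp, 36 bp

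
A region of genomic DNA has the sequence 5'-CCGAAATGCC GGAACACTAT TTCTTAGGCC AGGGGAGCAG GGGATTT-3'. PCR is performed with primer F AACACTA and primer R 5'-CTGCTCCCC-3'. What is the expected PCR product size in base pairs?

Forward primer AACACTA is found on the top strand at positions 13–19.
Taking the reverse complement of CTGCTCCCC gives GGGGAGCAG, found at positions 32–40 on the template; the primer anneals here to the top strand with its 3' end pointing upstream.
Amplicon spans positions 13–40: 28 bp.

28 bp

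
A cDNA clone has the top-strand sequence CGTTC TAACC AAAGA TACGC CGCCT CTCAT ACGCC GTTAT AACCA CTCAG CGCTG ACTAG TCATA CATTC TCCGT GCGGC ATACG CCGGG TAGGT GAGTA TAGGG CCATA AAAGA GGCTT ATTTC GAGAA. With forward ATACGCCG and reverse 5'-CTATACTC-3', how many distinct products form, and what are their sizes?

Three products: 89 bp, 75 bp, 23 bp

The forward primer ATACGCCG matches the top strand at positions 15–22, 29–36, 81–88.
The reverse primer's reverse complement is GAGTATAG, matching at positions 96–103.
Each forward site pairs with the reverse site to give a product ending at position 103: sizes 89, 75, 23 bp.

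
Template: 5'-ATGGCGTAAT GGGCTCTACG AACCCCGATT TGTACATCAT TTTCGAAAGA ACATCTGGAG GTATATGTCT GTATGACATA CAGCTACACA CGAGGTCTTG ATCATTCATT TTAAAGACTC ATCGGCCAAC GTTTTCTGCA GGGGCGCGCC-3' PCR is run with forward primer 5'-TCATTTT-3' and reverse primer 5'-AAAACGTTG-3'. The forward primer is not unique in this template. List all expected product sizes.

The forward primer TCATTTT matches the top strand at positions 37–43, 106–112.
The reverse primer's reverse complement is CAACGTTTT, matching at positions 127–135.
Each forward site pairs with the reverse site to give a product ending at position 135: sizes 99, 30 bp.

99 bp, 30 bp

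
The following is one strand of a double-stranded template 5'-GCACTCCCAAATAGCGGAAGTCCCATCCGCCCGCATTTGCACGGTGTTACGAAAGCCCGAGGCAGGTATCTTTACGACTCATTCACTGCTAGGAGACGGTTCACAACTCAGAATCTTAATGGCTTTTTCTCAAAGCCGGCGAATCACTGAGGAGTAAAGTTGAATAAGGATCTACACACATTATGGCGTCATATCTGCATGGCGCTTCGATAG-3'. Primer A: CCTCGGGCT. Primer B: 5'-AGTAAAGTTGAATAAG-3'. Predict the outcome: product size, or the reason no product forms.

Primer A (CCTCGGGCT) has reverse complement AGCCCGAGG, which matches the top strand at positions 54–62; primer A anneals to the top strand there with its 3' end pointing upstream toward position 54.
Primer B (AGTAAAGTTGAATAAG) matches the top strand directly at positions 153–168; it anneals to the bottom strand with its 3' end pointing downstream toward position 168.
The 3' ends diverge (primer A extends toward position 1, primer B toward position 213), so the primers never converge on a shared product.

No product — the primers' 3' ends point away from each other.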